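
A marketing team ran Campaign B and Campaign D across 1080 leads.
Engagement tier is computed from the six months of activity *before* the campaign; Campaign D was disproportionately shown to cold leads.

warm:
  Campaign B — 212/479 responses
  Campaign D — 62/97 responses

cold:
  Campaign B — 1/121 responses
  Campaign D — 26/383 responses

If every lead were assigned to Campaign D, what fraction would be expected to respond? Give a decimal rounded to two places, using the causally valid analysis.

Engagement tier differs across campaigns for reasons unrelated to any effect of the campaign itself, and it separately predicts the outcome — a classic confounder. We must compare within engagement tier levels.
Standardising Campaign D to the population engagement tier mix: 0.533·62/97 + 0.467·26/383 = 0.373.

0.37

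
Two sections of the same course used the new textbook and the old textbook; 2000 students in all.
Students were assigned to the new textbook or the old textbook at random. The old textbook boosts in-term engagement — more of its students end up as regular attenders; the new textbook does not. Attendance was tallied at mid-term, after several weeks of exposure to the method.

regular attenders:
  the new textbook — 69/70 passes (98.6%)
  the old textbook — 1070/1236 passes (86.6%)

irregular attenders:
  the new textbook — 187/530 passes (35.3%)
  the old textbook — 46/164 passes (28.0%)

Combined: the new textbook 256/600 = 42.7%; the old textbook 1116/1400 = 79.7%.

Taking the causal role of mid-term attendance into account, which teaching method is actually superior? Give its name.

Mid-term attendance here is a post-treatment variable shaped by the teaching method; conditioning on it would introduce bias rather than remove it. The overall comparison is the causal one.
Pooled: the new textbook 42.7% vs the old textbook 79.7%; the old textbook is higher overall.

the old textbook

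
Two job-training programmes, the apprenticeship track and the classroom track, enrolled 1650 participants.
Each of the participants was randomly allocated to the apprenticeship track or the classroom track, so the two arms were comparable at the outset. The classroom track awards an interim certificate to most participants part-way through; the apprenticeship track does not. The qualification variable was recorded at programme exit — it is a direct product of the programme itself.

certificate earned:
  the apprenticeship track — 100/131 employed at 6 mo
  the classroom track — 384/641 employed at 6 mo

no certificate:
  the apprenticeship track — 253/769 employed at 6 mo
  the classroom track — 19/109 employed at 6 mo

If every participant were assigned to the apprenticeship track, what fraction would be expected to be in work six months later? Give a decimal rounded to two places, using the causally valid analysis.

Qualification attained during the programme is recorded after the programme and is itself shifted by it — it sits on the causal path from programme to outcome. Conditioning on a mediator would strip out part of the effect we want; the pooled comparison gives the total causal effect.
So P(outcome | do(the apprenticeship track)) is just the pooled rate for the apprenticeship track: 353/900 = 0.392.

0.39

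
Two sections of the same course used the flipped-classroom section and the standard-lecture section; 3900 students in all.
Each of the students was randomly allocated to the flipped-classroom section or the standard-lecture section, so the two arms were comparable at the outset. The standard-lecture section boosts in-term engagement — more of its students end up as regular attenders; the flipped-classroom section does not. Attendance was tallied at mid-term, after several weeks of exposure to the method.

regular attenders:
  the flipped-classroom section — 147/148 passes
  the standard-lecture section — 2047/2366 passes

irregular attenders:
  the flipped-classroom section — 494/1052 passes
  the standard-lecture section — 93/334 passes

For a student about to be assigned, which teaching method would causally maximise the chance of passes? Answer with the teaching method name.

Mid-term attendance lies on the pathway teaching method → mid-term attendance → outcome, so adjusting for it blocks the indirect effect. For the total causal effect of teaching method, use the unadjusted pooled rates.
Pooled: the flipped-classroom section 53.4% vs the standard-lecture section 79.3%; the standard-lecture section is higher overall.

the standard-lecture section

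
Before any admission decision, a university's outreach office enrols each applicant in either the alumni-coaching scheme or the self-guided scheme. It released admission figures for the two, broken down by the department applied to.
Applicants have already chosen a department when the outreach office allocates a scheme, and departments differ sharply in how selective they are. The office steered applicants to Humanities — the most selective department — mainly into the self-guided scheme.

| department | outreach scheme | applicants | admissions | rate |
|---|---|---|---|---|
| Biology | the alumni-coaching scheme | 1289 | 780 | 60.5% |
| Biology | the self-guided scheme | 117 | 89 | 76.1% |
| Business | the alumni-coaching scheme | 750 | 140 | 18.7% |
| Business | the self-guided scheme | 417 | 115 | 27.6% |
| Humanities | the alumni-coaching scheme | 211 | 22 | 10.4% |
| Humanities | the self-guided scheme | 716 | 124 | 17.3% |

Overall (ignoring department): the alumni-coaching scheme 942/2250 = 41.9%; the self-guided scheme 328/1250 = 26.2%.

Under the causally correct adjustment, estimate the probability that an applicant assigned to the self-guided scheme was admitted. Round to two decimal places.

The department-specific comparison favours the self-guided scheme throughout, but the pooled figures favour the alumni-coaching scheme. The question is whether to condition on department.
Nothing the outreach scheme does changes department; the imbalance is an allocation artefact. With department also predicting the outcome, the pooled figure is confounded, and the within-stratum comparison is the causal one.
Standardising the self-guided scheme to the population department mix: 0.402·89/117 + 0.333·115/417 + 0.265·124/716 = 0.443.

0.44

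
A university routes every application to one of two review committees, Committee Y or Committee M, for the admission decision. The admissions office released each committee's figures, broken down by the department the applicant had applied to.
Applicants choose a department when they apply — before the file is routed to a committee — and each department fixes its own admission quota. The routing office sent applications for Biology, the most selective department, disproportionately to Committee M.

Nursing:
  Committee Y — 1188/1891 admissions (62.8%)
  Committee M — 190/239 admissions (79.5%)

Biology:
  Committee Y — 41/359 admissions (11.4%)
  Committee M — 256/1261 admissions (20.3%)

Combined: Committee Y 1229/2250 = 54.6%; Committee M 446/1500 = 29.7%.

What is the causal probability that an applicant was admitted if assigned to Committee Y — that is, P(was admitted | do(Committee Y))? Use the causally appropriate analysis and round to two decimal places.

Department differs across review committees for reasons unrelated to any effect of the review committee itself, and it separately predicts the outcome — a classic confounder. We must compare within department levels.
Standardising Committee Y to the population department mix: 0.568·1188/1891 + 0.432·41/359 = 0.406.

0.41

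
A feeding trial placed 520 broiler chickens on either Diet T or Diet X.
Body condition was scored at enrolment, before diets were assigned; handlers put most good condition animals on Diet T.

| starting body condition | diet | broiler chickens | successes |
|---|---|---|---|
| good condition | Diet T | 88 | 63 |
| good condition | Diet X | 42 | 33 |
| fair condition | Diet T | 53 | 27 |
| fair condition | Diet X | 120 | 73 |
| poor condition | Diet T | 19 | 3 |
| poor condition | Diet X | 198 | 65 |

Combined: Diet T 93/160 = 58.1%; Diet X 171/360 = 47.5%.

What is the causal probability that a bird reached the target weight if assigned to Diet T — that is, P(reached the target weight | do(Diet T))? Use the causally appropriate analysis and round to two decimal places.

The stratified and pooled comparisons disagree (Diet X wins within each starting body condition; Diet T wins overall), so the answer turns on the causal role of starting body condition.
Since starting body condition is a pre-existing factor (not a product of the diet) and it affects the outcome on its own, it is a confounder. The stratified rates, not the pooled rate, identify the causal effect.
Standardising Diet T to the population starting body condition mix: 0.250·63/88 + 0.333·27/53 + 0.417·3/19 = 0.414.

0.41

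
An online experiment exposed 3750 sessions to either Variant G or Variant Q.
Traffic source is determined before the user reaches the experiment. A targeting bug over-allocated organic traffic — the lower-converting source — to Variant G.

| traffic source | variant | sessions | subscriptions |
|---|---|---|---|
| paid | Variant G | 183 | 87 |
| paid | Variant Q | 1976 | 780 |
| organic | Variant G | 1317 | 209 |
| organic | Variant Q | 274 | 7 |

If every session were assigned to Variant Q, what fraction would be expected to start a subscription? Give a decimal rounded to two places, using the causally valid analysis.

0.24

Here traffic source is a common cause — it drives both which variant a case falls under and the outcome. The crude comparison mixes populations; the stratum-specific rates are the causally relevant ones.
Standardising Variant Q to the population traffic source mix: 0.576·780/1976 + 0.424·7/274 = 0.238.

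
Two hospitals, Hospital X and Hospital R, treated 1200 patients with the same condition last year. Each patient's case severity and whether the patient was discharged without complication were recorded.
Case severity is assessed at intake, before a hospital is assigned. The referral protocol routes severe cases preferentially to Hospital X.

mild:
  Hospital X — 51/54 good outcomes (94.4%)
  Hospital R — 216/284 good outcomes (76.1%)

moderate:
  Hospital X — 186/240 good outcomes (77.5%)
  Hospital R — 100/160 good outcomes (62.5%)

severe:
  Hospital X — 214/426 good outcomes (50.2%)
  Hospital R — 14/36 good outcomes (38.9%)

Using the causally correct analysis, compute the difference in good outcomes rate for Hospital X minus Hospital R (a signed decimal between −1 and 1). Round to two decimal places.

Here case severity is a common cause — it drives both which hospital a case falls under and the outcome. The crude comparison mixes populations; the stratum-specific rates are the causally relevant ones.
Adjusting over the population distribution of case severity: 0.282·(0.944−0.761) + 0.333·(0.775−0.625) + 0.385·(0.502−0.389) = +0.145.

+0.15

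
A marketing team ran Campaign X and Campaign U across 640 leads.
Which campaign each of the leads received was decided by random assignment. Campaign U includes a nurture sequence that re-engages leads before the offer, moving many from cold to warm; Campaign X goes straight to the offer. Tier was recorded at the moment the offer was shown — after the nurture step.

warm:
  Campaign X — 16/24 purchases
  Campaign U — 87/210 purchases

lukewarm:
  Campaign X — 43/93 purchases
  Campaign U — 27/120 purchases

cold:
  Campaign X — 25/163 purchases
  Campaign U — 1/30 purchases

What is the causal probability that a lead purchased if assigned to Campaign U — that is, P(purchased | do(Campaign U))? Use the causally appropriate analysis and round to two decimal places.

0.32

The engagement tier-specific comparison favours Campaign X throughout, but the pooled figures favour Campaign U. The question is whether to condition on engagement tier.
Stratifying would compare campaigns among leads the campaigns themselves sorted into engagement tier groups — a form of selection on an intermediate. The unconditioned pooled rates give the total causal effect.
So P(outcome | do(Campaign U)) is just the pooled rate for Campaign U: 115/360 = 0.319.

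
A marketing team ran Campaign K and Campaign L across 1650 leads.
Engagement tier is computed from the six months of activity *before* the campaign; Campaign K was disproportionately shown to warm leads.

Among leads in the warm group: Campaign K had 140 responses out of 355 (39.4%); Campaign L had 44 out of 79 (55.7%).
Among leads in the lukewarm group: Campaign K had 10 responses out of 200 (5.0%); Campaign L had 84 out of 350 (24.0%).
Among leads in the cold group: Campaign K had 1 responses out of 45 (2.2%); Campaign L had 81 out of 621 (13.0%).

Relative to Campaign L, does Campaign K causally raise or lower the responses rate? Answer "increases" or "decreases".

decreases

Within every engagement tier level Campaign L has the higher rate, yet pooled Campaign K does — Simpson's reversal.
Nothing the campaign does changes engagement tier; the imbalance is an allocation artefact. With engagement tier also predicting the outcome, the pooled figure is confounded, and the within-stratum comparison is the causal one.
Within each level — warm: 39.4% vs 55.7%; lukewarm: 5.0% vs 24.0%; cold: 2.2% vs 13.0% — Campaign L is higher every time.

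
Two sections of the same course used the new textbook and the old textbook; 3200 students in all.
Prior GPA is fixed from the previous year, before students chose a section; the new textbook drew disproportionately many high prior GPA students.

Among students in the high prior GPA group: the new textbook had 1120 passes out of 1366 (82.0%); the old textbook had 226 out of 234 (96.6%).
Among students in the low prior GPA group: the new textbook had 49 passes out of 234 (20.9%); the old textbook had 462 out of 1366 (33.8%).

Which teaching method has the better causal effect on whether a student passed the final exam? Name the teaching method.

the old textbook

The prior GPA band-specific comparison favours the old textbook throughout, but the pooled figures favour the new textbook. The question is whether to condition on prior GPA band.
Prior GPA band differs across teaching methods for reasons unrelated to any effect of the teaching method itself, and it separately predicts the outcome — a classic confounder. We must compare within prior GPA band levels.
Within each level — high prior GPA: 82.0% vs 96.6%; low prior GPA: 20.9% vs 33.8% — the old textbook is higher every time.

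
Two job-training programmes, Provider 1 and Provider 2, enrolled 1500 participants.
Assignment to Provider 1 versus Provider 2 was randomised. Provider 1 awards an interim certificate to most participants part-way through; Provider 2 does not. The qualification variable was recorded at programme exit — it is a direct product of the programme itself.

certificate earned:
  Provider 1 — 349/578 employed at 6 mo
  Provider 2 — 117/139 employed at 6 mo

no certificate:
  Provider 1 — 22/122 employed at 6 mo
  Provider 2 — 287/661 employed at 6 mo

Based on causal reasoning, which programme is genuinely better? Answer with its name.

Provider 1

The stratified and pooled comparisons disagree (Provider 2 wins within each qualification attained during the programme; Provider 1 wins overall), so the answer turns on the causal role of qualification attained during the programme.
Qualification attained during the programme is recorded after the programme and is itself shifted by it — it sits on the causal path from programme to outcome. Conditioning on a mediator would strip out part of the effect we want; the pooled comparison gives the total causal effect.
Pooled: Provider 1 53.0% vs Provider 2 50.5%; Provider 1 is higher overall.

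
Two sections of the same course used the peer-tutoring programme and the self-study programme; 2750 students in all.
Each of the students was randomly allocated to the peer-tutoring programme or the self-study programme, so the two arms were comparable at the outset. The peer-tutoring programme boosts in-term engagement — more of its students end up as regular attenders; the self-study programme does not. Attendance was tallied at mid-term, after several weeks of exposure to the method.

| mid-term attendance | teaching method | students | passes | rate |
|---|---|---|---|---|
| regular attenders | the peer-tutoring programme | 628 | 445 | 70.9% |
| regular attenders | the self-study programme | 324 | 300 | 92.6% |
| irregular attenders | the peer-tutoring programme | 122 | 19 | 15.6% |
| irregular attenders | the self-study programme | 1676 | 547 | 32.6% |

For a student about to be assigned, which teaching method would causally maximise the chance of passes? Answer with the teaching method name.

Because the teaching method influences mid-term attendance, mid-term attendance is a post-treatment mediator, not a confounder. Stratifying on it would bias the estimate; the causal effect is the crude pooled difference.
Pooled: the peer-tutoring programme 61.9% vs the self-study programme 42.4%; the peer-tutoring programme is higher overall.

the peer-tutoring programme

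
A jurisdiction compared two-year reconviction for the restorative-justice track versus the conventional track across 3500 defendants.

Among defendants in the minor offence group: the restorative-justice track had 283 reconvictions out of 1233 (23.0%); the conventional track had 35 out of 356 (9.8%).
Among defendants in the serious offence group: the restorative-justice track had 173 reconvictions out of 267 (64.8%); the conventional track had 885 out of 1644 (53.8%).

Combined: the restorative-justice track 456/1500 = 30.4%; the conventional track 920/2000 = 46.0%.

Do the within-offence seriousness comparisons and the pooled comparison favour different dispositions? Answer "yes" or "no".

Within each offence seriousness level (minor offence 23.0% vs 9.8%; serious offence 64.8% vs 53.8%), the conventional track has the lower rate every time. Pooled: 30.4% vs 46.0% — the restorative-justice track has the lower rate overall. The two comparisons disagree.

yes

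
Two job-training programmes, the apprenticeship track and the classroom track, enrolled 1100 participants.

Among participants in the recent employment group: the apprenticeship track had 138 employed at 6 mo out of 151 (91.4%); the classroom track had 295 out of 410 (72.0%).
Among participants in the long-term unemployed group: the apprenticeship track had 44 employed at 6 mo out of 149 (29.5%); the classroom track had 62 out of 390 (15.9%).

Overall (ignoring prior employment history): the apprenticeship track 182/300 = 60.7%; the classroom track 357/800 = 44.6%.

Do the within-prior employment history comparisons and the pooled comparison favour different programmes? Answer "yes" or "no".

no

Within each prior employment history level (recent employment 91.4% vs 72.0%; long-term unemployed 29.5% vs 15.9%), the apprenticeship track has the higher rate every time. Pooled: 60.7% vs 44.6% — the apprenticeship track has the higher rate overall. They agree.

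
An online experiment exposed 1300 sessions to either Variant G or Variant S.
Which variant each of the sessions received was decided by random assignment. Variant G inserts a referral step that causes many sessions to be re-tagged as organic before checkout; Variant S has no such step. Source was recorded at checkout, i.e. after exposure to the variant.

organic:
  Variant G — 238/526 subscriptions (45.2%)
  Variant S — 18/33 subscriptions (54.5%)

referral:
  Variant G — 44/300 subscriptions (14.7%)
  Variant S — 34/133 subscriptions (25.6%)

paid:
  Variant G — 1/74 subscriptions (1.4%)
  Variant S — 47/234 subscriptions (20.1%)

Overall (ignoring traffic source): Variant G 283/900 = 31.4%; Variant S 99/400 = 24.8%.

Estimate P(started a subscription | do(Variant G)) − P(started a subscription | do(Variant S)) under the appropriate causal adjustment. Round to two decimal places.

+0.07

Within every traffic source level Variant S has the higher rate, yet pooled Variant G does — Simpson's reversal.
Traffic source is downstream of the variant. One should not condition on a consequence of treatment, so the overall rates are the right comparison.
The causal difference is the pooled difference: 0.314 − 0.247 = +0.067.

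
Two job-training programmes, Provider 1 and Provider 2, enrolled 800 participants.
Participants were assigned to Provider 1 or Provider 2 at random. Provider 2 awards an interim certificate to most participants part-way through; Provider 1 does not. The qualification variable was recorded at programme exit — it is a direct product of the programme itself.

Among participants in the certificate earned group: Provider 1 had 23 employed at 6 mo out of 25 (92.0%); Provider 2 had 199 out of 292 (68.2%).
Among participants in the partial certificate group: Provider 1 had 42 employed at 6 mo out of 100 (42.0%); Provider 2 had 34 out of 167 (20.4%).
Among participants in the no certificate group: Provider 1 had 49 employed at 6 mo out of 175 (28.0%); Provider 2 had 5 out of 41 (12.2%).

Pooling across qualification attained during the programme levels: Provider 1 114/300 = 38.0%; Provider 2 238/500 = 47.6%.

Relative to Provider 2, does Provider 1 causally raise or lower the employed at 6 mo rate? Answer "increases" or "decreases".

decreases

Qualification attained during the programme here is a post-treatment variable shaped by the programme; conditioning on it would introduce bias rather than remove it. The overall comparison is the causal one.
Pooled: Provider 1 38.0% vs Provider 2 47.6%; Provider 2 is higher overall.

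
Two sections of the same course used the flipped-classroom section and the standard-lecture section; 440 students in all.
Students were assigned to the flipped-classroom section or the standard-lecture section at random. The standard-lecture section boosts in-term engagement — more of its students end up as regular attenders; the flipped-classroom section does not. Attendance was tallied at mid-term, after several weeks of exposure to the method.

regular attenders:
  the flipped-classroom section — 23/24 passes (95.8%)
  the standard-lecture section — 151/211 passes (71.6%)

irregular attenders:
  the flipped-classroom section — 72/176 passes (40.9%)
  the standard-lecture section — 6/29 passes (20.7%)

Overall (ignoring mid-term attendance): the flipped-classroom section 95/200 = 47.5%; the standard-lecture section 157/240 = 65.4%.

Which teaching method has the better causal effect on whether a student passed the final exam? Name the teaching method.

the standard-lecture section

Within every mid-term attendance level the flipped-classroom section has the higher rate, yet pooled the standard-lecture section does — Simpson's reversal.
Mid-term attendance lies on the pathway teaching method → mid-term attendance → outcome, so adjusting for it blocks the indirect effect. For the total causal effect of teaching method, use the unadjusted pooled rates.
Pooled: the flipped-classroom section 47.5% vs the standard-lecture section 65.4%; the standard-lecture section is higher overall.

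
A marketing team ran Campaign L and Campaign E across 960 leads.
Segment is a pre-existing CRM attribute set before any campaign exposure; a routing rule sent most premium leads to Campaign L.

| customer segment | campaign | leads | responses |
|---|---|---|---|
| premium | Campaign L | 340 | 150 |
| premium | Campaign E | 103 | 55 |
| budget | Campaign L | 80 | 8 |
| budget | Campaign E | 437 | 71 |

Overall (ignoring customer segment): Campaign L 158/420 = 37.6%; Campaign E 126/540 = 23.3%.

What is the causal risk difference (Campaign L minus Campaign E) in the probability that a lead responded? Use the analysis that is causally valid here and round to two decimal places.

-0.08

The stratified and pooled comparisons disagree (Campaign E wins within each customer segment; Campaign L wins overall), so the answer turns on the causal role of customer segment.
Here customer segment is a common cause — it drives both which campaign a case falls under and the outcome. The crude comparison mixes populations; the stratum-specific rates are the causally relevant ones.
Adjusting over the population distribution of customer segment: 0.461·(0.441−0.534) + 0.539·(0.100−0.162) = -0.076.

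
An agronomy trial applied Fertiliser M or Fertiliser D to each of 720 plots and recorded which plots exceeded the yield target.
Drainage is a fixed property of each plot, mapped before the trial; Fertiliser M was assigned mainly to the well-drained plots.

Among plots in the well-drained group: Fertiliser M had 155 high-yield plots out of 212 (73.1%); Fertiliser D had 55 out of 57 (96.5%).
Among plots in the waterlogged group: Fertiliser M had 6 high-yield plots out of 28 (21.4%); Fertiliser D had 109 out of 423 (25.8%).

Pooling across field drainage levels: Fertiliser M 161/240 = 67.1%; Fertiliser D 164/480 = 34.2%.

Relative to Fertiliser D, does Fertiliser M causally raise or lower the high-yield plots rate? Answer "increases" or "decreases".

Within every field drainage level Fertiliser D has the higher rate, yet pooled Fertiliser M does — Simpson's reversal.
Field drainage differs across fertilisers for reasons unrelated to any effect of the fertiliser itself, and it separately predicts the outcome — a classic confounder. We must compare within field drainage levels.
Within each level — well-drained: 73.1% vs 96.5%; waterlogged: 21.4% vs 25.8% — Fertiliser D is higher every time.

decreases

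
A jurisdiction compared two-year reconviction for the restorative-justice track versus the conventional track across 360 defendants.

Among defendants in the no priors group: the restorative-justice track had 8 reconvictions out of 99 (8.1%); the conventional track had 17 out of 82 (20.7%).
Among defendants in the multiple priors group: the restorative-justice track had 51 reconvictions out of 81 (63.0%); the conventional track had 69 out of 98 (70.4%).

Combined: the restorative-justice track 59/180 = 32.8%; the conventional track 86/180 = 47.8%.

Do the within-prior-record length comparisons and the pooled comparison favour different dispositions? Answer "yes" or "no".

Within each prior-record length level (no priors 8.1% vs 20.7%; multiple priors 63.0% vs 70.4%), the restorative-justice track has the lower rate every time. Pooled: 32.8% vs 47.8% — the restorative-justice track has the lower rate overall. They agree.

no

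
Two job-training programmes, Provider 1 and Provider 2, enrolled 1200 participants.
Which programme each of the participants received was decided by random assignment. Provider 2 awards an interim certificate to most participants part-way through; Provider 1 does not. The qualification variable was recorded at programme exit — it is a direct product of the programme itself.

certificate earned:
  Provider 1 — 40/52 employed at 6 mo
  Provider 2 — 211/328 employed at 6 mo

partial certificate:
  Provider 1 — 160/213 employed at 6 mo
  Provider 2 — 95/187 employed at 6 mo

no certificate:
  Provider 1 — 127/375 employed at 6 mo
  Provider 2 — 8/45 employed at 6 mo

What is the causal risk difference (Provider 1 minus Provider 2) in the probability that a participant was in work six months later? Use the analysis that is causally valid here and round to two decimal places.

-0.05

Within every qualification attained during the programme level Provider 1 has the higher rate, yet pooled Provider 2 does — Simpson's reversal.
Qualification attained during the programme lies on the pathway programme → qualification attained during the programme → outcome, so adjusting for it blocks the indirect effect. For the total causal effect of programme, use the unadjusted pooled rates.
The causal difference is the pooled difference: 0.511 − 0.561 = -0.050.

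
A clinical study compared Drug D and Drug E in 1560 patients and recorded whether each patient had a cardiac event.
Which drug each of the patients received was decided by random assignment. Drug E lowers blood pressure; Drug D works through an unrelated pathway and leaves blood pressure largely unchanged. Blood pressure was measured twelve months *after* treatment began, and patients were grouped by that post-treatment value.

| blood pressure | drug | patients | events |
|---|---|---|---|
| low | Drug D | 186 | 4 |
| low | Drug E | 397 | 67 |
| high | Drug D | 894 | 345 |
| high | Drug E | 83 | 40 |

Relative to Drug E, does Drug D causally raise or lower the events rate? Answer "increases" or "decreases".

Drug D is lower inside every blood pressure stratum but Drug E is lower in aggregate. Whether to stratify depends on how blood pressure relates to the drug.
Blood pressure lies on the pathway drug → blood pressure → outcome, so adjusting for it blocks the indirect effect. For the total causal effect of drug, use the unadjusted pooled rates.
Pooled: Drug D 32.3% vs Drug E 22.3%; Drug E is lower overall.

increases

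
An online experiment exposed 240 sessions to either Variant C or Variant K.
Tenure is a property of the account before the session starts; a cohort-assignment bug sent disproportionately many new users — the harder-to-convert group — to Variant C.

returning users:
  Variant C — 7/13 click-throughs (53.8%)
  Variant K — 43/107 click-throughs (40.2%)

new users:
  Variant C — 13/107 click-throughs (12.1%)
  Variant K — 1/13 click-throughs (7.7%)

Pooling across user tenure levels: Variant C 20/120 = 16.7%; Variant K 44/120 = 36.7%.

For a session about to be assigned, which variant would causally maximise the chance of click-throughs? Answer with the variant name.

Since user tenure is a pre-existing factor (not a product of the variant) and it affects the outcome on its own, it is a confounder. The stratified rates, not the pooled rate, identify the causal effect.
Within each level — returning users: 53.8% vs 40.2%; new users: 12.1% vs 7.7% — Variant C is higher every time.

Variant C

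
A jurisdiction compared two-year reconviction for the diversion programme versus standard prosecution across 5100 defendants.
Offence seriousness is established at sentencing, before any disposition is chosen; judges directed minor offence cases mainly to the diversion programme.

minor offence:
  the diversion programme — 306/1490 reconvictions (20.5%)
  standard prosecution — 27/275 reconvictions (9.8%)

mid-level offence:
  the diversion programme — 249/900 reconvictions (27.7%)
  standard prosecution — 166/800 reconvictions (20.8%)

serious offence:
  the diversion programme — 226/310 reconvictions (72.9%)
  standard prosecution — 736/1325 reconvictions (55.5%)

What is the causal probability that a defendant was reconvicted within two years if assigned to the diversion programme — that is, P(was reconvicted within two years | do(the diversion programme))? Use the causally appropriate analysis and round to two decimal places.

0.40

standard prosecution is lower inside every offence seriousness stratum but the diversion programme is lower in aggregate. Whether to stratify depends on how offence seriousness relates to the disposition.
Here offence seriousness is a common cause — it drives both which disposition a case falls under and the outcome. The crude comparison mixes populations; the stratum-specific rates are the causally relevant ones.
Standardising the diversion programme to the population offence seriousness mix: 0.346·306/1490 + 0.333·249/900 + 0.321·226/310 = 0.397.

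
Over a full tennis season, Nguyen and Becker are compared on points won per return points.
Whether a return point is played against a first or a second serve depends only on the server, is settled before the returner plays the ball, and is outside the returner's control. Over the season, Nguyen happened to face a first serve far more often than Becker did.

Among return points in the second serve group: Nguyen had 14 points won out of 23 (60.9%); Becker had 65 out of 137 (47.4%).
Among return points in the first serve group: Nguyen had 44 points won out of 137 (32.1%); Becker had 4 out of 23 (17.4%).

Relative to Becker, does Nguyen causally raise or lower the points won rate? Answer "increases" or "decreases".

Nguyen is higher inside every serve type stratum but Becker is higher in aggregate. Whether to stratify depends on how serve type relates to the player.
Serve type differs across players for reasons unrelated to any effect of the player itself, and it separately predicts the outcome — a classic confounder. We must compare within serve type levels.
Within each level — second serve: 60.9% vs 47.4%; first serve: 32.1% vs 17.4% — Nguyen is higher every time.

increases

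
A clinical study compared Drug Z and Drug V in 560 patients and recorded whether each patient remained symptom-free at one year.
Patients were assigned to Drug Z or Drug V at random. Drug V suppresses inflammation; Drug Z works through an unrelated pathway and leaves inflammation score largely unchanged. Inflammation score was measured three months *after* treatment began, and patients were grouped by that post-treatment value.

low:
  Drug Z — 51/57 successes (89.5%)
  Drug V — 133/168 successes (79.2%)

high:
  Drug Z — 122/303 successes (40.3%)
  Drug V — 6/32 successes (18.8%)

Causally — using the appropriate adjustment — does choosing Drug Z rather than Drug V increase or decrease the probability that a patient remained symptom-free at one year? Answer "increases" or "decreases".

Within every inflammation score level Drug Z has the higher rate, yet pooled Drug V does — Simpson's reversal.
Inflammation score is recorded after the drug and is itself shifted by it — it sits on the causal path from drug to outcome. Conditioning on a mediator would strip out part of the effect we want; the pooled comparison gives the total causal effect.
Pooled: Drug Z 48.1% vs Drug V 69.5%; Drug V is higher overall.

decreases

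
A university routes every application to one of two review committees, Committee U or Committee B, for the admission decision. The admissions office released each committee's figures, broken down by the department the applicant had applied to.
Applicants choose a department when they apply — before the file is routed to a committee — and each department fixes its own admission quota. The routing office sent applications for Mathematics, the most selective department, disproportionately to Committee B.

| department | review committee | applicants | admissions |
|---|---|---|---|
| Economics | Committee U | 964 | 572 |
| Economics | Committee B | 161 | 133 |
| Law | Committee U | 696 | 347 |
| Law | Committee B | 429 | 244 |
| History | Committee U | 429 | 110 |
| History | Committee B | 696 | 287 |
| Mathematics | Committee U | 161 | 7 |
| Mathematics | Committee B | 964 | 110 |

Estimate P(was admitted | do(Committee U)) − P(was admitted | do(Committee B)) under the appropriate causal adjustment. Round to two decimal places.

The department-specific comparison favours Committee B throughout, but the pooled figures favour Committee U. The question is whether to condition on department.
Department satisfies the back-door criterion: it is not a descendant of the review committee, and it blocks the spurious path from review committee to outcome. Adjusting for it (i.e., using the within-department rates) gives the causal effect.
Adjusting over the population distribution of department: 0.250·(0.593−0.826) + 0.250·(0.499−0.569) + 0.250·(0.256−0.412) + 0.250·(0.043−0.114) = -0.132.

-0.13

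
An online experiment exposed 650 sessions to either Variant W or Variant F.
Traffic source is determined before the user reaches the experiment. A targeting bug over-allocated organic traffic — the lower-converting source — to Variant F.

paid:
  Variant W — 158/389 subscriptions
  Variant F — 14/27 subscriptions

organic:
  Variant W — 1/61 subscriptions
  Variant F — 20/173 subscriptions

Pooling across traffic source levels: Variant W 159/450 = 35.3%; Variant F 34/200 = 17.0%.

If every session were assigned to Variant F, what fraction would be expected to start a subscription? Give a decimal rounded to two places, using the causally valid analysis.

0.37

The stratified and pooled comparisons disagree (Variant F wins within each traffic source; Variant W wins overall), so the answer turns on the causal role of traffic source.
The imbalance in traffic source arose from how sessions were allocated, not from anything the variant did; and traffic source independently affects the outcome. The pooled gap is confounded — condition on traffic source.
Standardising Variant F to the population traffic source mix: 0.640·14/27 + 0.360·20/173 = 0.373.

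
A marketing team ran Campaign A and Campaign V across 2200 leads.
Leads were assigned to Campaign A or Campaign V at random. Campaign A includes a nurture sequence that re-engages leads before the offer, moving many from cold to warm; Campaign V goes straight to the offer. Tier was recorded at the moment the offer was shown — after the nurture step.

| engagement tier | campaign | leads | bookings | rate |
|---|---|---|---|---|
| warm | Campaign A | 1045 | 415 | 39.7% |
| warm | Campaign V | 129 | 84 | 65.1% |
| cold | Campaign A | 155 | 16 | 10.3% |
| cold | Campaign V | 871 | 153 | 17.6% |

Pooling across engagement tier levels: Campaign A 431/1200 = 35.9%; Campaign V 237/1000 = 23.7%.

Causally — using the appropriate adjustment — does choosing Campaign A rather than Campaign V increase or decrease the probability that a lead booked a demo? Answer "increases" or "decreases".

The engagement tier-specific comparison favours Campaign V throughout, but the pooled figures favour Campaign A. The question is whether to condition on engagement tier.
Engagement tier lies on the pathway campaign → engagement tier → outcome, so adjusting for it blocks the indirect effect. For the total causal effect of campaign, use the unadjusted pooled rates.
Pooled: Campaign A 35.9% vs Campaign V 23.7%; Campaign A is higher overall.

increases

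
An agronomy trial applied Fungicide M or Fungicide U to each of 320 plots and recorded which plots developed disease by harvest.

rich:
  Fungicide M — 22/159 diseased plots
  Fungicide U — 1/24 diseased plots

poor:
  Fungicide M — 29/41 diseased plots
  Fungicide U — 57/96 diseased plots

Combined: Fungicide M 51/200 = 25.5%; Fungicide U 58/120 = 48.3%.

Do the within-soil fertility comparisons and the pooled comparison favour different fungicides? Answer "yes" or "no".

Within each soil fertility level (rich 13.8% vs 4.2%; poor 70.7% vs 59.4%), Fungicide U has the lower rate every time. Pooled: 25.5% vs 48.3% — Fungicide M has the lower rate overall. The two comparisons disagree.

yes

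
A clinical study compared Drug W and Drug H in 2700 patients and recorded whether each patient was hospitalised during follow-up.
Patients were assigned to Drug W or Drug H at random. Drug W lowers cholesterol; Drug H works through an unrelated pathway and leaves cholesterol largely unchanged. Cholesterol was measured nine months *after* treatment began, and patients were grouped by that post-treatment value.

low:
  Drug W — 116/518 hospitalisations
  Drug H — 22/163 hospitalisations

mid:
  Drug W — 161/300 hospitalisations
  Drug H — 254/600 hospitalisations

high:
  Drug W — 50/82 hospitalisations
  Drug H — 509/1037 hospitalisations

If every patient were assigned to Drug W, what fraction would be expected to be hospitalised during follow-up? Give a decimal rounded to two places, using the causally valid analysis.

Cholesterol is recorded after the drug and is itself shifted by it — it sits on the causal path from drug to outcome. Conditioning on a mediator would strip out part of the effect we want; the pooled comparison gives the total causal effect.
So P(outcome | do(Drug W)) is just the pooled rate for Drug W: 327/900 = 0.363.

0.36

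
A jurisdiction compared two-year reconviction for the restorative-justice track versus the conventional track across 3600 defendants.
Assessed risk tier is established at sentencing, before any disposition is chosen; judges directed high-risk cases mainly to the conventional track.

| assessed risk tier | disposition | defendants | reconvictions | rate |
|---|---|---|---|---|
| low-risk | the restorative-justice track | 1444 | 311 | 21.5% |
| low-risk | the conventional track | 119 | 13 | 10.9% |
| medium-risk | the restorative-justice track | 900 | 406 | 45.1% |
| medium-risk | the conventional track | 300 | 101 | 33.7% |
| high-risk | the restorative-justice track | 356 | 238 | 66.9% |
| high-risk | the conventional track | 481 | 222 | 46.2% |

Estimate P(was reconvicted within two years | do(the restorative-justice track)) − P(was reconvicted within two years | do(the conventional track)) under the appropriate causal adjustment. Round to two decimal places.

+0.13

The assessed risk tier-specific comparison favours the conventional track throughout, but the pooled figures favour the restorative-justice track. The question is whether to condition on assessed risk tier.
Since assessed risk tier is a pre-existing factor (not a product of the disposition) and it affects the outcome on its own, it is a confounder. The stratified rates, not the pooled rate, identify the causal effect.
Adjusting over the population distribution of assessed risk tier: 0.434·(0.215−0.109) + 0.333·(0.451−0.337) + 0.233·(0.669−0.462) = +0.132.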